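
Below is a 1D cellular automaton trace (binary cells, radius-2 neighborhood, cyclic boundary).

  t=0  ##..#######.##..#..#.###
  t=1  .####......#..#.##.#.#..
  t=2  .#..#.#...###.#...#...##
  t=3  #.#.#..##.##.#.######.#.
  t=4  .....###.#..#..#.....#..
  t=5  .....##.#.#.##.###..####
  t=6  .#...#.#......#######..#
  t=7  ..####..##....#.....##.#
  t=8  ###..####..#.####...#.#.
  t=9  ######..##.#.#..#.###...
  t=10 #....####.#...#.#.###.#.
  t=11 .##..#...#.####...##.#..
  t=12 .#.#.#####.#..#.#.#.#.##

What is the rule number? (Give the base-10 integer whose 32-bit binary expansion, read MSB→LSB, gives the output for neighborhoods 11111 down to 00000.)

512443380

  [31] ##### => .  t=0,i=6
  [30] ####. => .  t=0,i=0
  [29] ###.# => .  t=0,i=10
  [28] ###.. => #  t=0,i=1
  [27] ##.## => #  t=0,i=11
  [26] ##.#. => #  t=1,i=18
  [25] ##..# => #  t=0,i=2
  [24] ##... => .  t=1,i=5
  [23] #.### => #  t=0,i=21
  [22] #.##. => .  t=0,i=12
  [21] #.#.# => .  t=1,i=19
  [20] #.#.. => .  t=1,i=21
  [19] #..## => #  t=0,i=3
  [18] #..#. => .  t=0,i=15
  [17] #...# => #  t=1,i=23
  [16] #.... => #  t=1,i=6
  [15] .#### => .  t=0,i=5
  [14] .###. => #  t=2,i=11
  [13] .##.# => .  t=1,i=17
  [12] .##.. => .  t=0,i=13
  [11] .#.## => .  t=0,i=20
  [10] .#.#. => .  t=1,i=20
  [9] .#..# => #  t=0,i=17
  [8] .#... => #  t=1,i=22
  [7] ..### => #  t=0,i=4
  [6] ..##. => #  t=2,i=22
  [5] ..#.# => #  t=0,i=19
  [4] ..#.. => #  t=0,i=16
  [3] ...## => .  t=1,i=0
  [2] ...#. => #  t=1,i=10
  [1] ....# => .  t=1,i=9
  [0] ..... => .  t=1,i=7
  bits 00011110100010110100001111110100 = 512443380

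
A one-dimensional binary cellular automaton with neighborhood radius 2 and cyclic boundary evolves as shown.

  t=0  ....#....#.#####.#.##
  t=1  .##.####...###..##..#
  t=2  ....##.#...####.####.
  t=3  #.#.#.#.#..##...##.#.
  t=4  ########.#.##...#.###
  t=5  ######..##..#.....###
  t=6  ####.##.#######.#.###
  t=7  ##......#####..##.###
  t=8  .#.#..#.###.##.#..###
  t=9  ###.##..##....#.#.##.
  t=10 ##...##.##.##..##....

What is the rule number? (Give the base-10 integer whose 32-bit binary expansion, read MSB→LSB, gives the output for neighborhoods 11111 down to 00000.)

  nb #####: next=#  (t=0,i=13, bit31=1)
  nb ####.: next=.  (t=0,i=14, bit30=0)
  nb ###.#: next=.  (t=0,i=15, bit29=0)
  nb ###..: next=#  (t=1,i=7, bit28=1)
  nb ##.##: next=.  (t=1,i=3, bit27=0)
  nb ##.#.: next=#  (t=0,i=16, bit26=1)
  nb ##..#: next=#  (t=1,i=14, bit25=1)
  nb ##...: next=.  (t=0,i=0, bit24=0)
  nb #.###: next=#  (t=0,i=11, bit23=1)
  nb #.##.: next=.  (t=0,i=19, bit22=0)
  nb #.#.#: next=#  (t=0,i=17, bit21=1)
  nb #.#..: next=.  (t=2,i=7, bit20=0)
  nb #..##: next=.  (t=1,i=15, bit19=0)
  nb #..#.: next=#  (t=1,i=19, bit18=1)
  nb #...#: next=.  (t=1,i=9, bit17=0)
  nb #....: next=#  (t=0,i=1, bit16=1)
  nb .####: next=#  (t=0,i=12, bit15=1)
  nb .###.: next=#  (t=1,i=12, bit14=1)
  nb .##.#: next=.  (t=1,i=2, bit13=0)
  nb .##..: next=#  (t=0,i=20, bit12=1)
  nb .#.##: next=.  (t=0,i=10, bit11=0)
  nb .#.#.: next=#  (t=3,i=1, bit10=1)
  nb .#..#: next=#  (t=3,i=9, bit9=1)
  nb .#...: next=#  (t=0,i=5, bit8=1)
  nb ..###: next=#  (t=1,i=11, bit7=1)
  nb ..##.: next=#  (t=1,i=16, bit6=1)
  nb ..#.#: next=.  (t=0,i=9, bit5=0)
  nb ..#..: next=#  (t=0,i=4, bit4=1)
  nb ...##: next=.  (t=1,i=10, bit3=0)
  nb ...#.: next=.  (t=0,i=3, bit2=0)
  nb ....#: next=#  (t=0,i=2, bit1=1)
  nb .....: next=.  (t=2,i=1, bit0=0)
  bits 10010110101001011101011111010010 = 2527451090

2527451090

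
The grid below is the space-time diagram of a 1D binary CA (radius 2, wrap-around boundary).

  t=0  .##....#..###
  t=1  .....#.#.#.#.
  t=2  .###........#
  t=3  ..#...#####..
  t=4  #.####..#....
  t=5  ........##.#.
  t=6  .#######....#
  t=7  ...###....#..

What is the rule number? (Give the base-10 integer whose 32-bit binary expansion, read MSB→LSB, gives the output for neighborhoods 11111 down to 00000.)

2148155675

  ##### -> #   bit 31 = 1  t=3,i=8
  ####. -> .   bit 30 = 0  t=3,i=9
  ###.# -> .   bit 29 = 0  t=0,i=12
  ###.. -> .   bit 28 = 0  t=2,i=3
  ##.## -> .   bit 27 = 0  t=0,i=0
  ##.#. -> .   bit 26 = 0  t=5,i=10
  ##..# -> .   bit 25 = 0  t=4,i=6
  ##... -> .   bit 24 = 0  t=0,i=3
  #.### -> .   bit 23 = 0  t=2,i=1
  #.##. -> .   bit 22 = 0  t=0,i=1
  #.#.# -> .   bit 21 = 0  t=1,i=7
  #.#.. -> .   bit 20 = 0  t=1,i=11
  #..## -> #   bit 19 = 1  t=0,i=9
  #..#. -> .   bit 18 = 0  t=4,i=7
  #...# -> #   bit 17 = 1  t=3,i=4
  #.... -> .   bit 16 = 0  t=0,i=4
  .#### -> .   bit 15 = 0  t=3,i=7
  .###. -> #   bit 14 = 1  t=0,i=11
  .##.# -> .   bit 13 = 0  t=5,i=9
  .##.. -> .   bit 12 = 0  t=0,i=2
  .#.## -> .   bit 11 = 0  t=2,i=0
  .#.#. -> .   bit 10 = 0  t=1,i=6
  .#..# -> .   bit 9 = 0  t=0,i=8
  .#... -> #   bit 8 = 1  t=1,i=12
  ..### -> .   bit 7 = 0  t=0,i=10
  ..##. -> .   bit 6 = 0  t=5,i=8
  ..#.# -> .   bit 5 = 0  t=1,i=5
  ..#.. -> #   bit 4 = 1  t=0,i=7
  ...## -> #   bit 3 = 1  t=3,i=5
  ...#. -> .   bit 2 = 0  t=0,i=6
  ....# -> #   bit 1 = 1  t=0,i=5
  ..... -> #   bit 0 = 1  t=1,i=1
  bits 10000000000010100100000100011011 = 2148155675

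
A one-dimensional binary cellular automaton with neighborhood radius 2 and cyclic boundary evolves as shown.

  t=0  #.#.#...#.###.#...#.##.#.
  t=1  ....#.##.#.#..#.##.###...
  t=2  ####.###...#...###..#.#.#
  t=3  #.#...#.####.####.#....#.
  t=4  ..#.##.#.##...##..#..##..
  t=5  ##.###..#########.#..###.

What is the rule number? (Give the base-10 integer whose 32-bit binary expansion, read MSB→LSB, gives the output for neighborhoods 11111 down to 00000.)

  nb #####: next=.  (t=2,i=1, bit31=0)
  nb ####.: next=#  (t=2,i=2, bit30=1)
  nb ###.#: next=.  (t=0,i=12, bit29=0)
  nb ###..: next=.  (t=1,i=21, bit28=0)
  nb ##.##: next=.  (t=1,i=18, bit27=0)
  nb ##.#.: next=.  (t=0,i=13, bit26=0)
  nb ##..#: next=#  (t=2,i=18, bit25=1)
  nb ##...: next=#  (t=1,i=22, bit24=1)
  nb #.###: next=.  (t=0,i=10, bit23=0)
  nb #.##.: next=#  (t=0,i=20, bit22=1)
  nb #.#.#: next=.  (t=0,i=0, bit21=0)
  nb #.#..: next=#  (t=0,i=4, bit20=1)
  nb #..##: next=.  (t=4,i=20, bit19=0)
  nb #..#.: next=.  (t=1,i=13, bit18=0)
  nb #...#: next=#  (t=0,i=6, bit17=1)
  nb #....: next=.  (t=1,i=23, bit16=0)
  nb .####: next=#  (t=2,i=0, bit15=1)
  nb .###.: next=#  (t=0,i=11, bit14=1)
  nb .##.#: next=#  (t=0,i=21, bit13=1)
  nb .##..: next=#  (t=4,i=10, bit12=1)
  nb .#.##: next=#  (t=0,i=9, bit11=1)
  nb .#.#.: next=.  (t=0,i=1, bit10=0)
  nb .#..#: next=.  (t=1,i=12, bit9=0)
  nb .#...: next=.  (t=0,i=5, bit8=0)
  nb ..###: next=#  (t=2,i=15, bit7=1)
  nb ..##.: next=#  (t=4,i=14, bit6=1)
  nb ..#.#: next=.  (t=0,i=8, bit5=0)
  nb ..#..: next=#  (t=2,i=11, bit4=1)
  nb ...##: next=#  (t=2,i=14, bit3=1)
  nb ...#.: next=#  (t=0,i=7, bit2=1)
  nb ....#: next=#  (t=1,i=2, bit1=1)
  nb .....: next=#  (t=1,i=0, bit0=1)
  bits 01000011010100101111100011011111 = 1129511135

1129511135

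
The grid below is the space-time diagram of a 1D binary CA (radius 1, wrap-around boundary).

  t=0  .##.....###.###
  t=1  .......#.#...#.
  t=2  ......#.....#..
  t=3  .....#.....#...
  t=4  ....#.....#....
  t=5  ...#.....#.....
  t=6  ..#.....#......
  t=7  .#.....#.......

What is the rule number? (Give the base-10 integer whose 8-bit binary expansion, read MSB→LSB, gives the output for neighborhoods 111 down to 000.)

  [7] ### => #  t=0,i=9
  [6] ##. => .  t=0,i=2
  [5] #.# => .  t=0,i=0
  [4] #.. => .  t=0,i=3
  [3] .## => .  t=0,i=1
  [2] .#. => .  t=1,i=7
  [1] ..# => #  t=0,i=7
  [0] ... => .  t=0,i=4
  bits 10000010 = 130

130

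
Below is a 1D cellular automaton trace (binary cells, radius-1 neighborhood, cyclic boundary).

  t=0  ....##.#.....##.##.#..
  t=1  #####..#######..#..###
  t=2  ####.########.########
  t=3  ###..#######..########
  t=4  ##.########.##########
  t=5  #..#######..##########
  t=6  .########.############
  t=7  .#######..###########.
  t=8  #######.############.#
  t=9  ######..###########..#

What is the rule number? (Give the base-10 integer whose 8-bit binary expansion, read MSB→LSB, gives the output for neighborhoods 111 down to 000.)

159

  ###|#  b7=1 t=1,i=0
  ##.|.  b6=0 t=0,i=5
  #.#|.  b5=0 t=0,i=6
  #..|#  b4=1 t=0,i=8
  .##|#  b3=1 t=0,i=4
  .#.|#  b2=1 t=0,i=7
  ..#|#  b1=1 t=0,i=3
  ...|#  b0=1 t=0,i=0
  bits 10011111 = 159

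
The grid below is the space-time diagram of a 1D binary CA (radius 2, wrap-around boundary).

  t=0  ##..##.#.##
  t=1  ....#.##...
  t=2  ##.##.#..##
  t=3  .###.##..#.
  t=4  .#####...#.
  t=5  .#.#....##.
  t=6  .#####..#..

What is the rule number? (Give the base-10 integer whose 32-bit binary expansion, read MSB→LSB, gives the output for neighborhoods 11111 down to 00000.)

2893104629

  #####|#  b31=1 t=4,i=3
  ####.|.  b30=0 t=0,i=0
  ###.#|#  b29=1 t=2,i=1
  ###..|.  b28=0 t=0,i=1
  ##.##|#  b27=1 t=2,i=2
  ##.#.|#  b26=1 t=0,i=6
  ##..#|.  b25=0 t=0,i=2
  ##...|.  b24=0 t=1,i=8
  #.###|.  b23=0 t=0,i=9
  #.##.|#  b22=1 t=1,i=6
  #.#.#|#  b21=1 t=0,i=7
  #.#..|#  b20=1 t=2,i=6
  #..##|.  b19=0 t=0,i=3
  #..#.|.  b18=0 t=3,i=8
  #...#|.  b17=0 t=4,i=7
  #....|#  b16=1 t=1,i=9
  .####|.  b15=0 t=0,i=10
  .###.|#  b14=1 t=3,i=2
  .##.#|.  b13=0 t=0,i=5
  .##..|.  b12=0 t=1,i=7
  .#.##|.  b11=0 t=0,i=8
  .#.#.|#  b10=1 t=5,i=2
  .#..#|.  b9=0 t=2,i=7
  .#...|#  b8=1 t=5,i=4
  ..###|#  b7=1 t=2,i=9
  ..##.|#  b6=1 t=0,i=4
  ..#.#|#  b5=1 t=1,i=4
  ..#..|#  b4=1 t=3,i=9
  ...##|.  b3=0 t=5,i=7
  ...#.|#  b2=1 t=1,i=3
  ....#|.  b1=0 t=1,i=2
  .....|#  b0=1 t=1,i=0
  bits 10101100011100010100010111110101 = 2893104629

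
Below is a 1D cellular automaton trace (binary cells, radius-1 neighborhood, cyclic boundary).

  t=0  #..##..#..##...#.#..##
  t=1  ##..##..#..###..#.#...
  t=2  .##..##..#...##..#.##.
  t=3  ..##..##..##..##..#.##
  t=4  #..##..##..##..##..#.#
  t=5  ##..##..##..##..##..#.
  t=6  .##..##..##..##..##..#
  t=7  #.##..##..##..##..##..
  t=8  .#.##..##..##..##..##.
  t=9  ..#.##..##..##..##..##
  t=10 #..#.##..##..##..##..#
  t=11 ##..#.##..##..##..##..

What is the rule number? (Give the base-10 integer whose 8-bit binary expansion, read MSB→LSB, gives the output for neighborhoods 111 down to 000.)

  nb ###: next=.  (t=0,i=21, bit7=0)
  nb ##.: next=#  (t=0,i=0, bit6=1)
  nb #.#: next=#  (t=0,i=16, bit5=1)
  nb #..: next=#  (t=0,i=1, bit4=1)
  nb .##: next=.  (t=0,i=3, bit3=0)
  nb .#.: next=.  (t=0,i=7, bit2=0)
  nb ..#: next=.  (t=0,i=2, bit1=0)
  nb ...: next=#  (t=0,i=13, bit0=1)
  bits 01110001 = 113

113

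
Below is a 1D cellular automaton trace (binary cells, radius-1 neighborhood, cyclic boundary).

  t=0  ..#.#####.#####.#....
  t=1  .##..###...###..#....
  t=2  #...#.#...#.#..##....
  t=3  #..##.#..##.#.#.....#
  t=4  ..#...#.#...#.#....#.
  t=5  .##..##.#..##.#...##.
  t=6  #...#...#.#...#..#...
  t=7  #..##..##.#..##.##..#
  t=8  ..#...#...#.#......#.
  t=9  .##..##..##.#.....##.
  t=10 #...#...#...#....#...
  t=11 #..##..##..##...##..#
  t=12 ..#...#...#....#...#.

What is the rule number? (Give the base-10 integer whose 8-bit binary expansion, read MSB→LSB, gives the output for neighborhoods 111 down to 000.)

134

  [7] ### => #  t=0,i=5
  [6] ##. => .  t=0,i=8
  [5] #.# => .  t=0,i=3
  [4] #.. => .  t=0,i=17
  [3] .## => .  t=0,i=4
  [2] .#. => #  t=0,i=2
  [1] ..# => #  t=0,i=1
  [0] ... => .  t=0,i=0
  bits 10000110 = 134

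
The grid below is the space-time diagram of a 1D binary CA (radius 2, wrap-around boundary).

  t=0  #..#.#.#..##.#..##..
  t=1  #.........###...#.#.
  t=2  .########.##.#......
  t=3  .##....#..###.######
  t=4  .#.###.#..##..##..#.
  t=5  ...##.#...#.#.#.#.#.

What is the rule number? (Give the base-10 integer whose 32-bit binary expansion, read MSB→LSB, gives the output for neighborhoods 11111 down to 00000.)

  nb #####: next=.  (t=2,i=3, bit31=0)
  nb ####.: next=#  (t=2,i=7, bit30=1)
  nb ###.#: next=.  (t=2,i=8, bit29=0)
  nb ###..: next=.  (t=1,i=12, bit28=0)
  nb ##.##: next=.  (t=2,i=9, bit27=0)
  nb ##.#.: next=#  (t=0,i=12, bit26=1)
  nb ##..#: next=#  (t=0,i=18, bit25=1)
  nb ##...: next=#  (t=1,i=13, bit24=1)
  nb #.###: next=#  (t=3,i=14, bit23=1)
  nb #.##.: next=#  (t=2,i=10, bit22=1)
  nb #.#.#: next=.  (t=0,i=5, bit21=0)
  nb #.#..: next=.  (t=0,i=7, bit20=0)
  nb #..##: next=.  (t=0,i=9, bit19=0)
  nb #..#.: next=.  (t=0,i=2, bit18=0)
  nb #...#: next=.  (t=1,i=14, bit17=0)
  nb #....: next=#  (t=1,i=2, bit16=1)
  nb .####: next=#  (t=2,i=2, bit15=1)
  nb .###.: next=#  (t=1,i=11, bit14=1)
  nb .##.#: next=#  (t=0,i=11, bit13=1)
  nb .##..: next=.  (t=0,i=17, bit12=0)
  nb .#.##: next=.  (t=4,i=2, bit11=0)
  nb .#.#.: next=.  (t=0,i=4, bit10=0)
  nb .#..#: next=.  (t=0,i=1, bit9=0)
  nb .#...: next=#  (t=1,i=1, bit8=1)
  nb ..###: next=#  (t=1,i=10, bit7=1)
  nb ..##.: next=#  (t=0,i=10, bit6=1)
  nb ..#.#: next=.  (t=0,i=3, bit5=0)
  nb ..#..: next=#  (t=0,i=0, bit4=1)
  nb ...##: next=.  (t=1,i=9, bit3=0)
  nb ...#.: next=.  (t=1,i=15, bit2=0)
  nb ....#: next=#  (t=1,i=8, bit1=1)
  nb .....: next=#  (t=1,i=3, bit0=1)
  bits 01000111110000011110000111010011 = 1203888595

1203888595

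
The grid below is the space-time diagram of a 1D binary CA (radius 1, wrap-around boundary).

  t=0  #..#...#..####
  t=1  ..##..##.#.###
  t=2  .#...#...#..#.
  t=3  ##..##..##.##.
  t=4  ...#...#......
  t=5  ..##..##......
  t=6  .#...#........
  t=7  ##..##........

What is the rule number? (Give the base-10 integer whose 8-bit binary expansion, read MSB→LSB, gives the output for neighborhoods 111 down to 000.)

  [7] ### => #  t=0,i=11
  [6] ##. => .  t=0,i=0
  [5] #.# => .  t=1,i=8
  [4] #.. => .  t=0,i=1
  [3] .## => .  t=0,i=10
  [2] .#. => #  t=0,i=3
  [1] ..# => #  t=0,i=2
  [0] ... => .  t=0,i=5
  bits 10000110 = 134

134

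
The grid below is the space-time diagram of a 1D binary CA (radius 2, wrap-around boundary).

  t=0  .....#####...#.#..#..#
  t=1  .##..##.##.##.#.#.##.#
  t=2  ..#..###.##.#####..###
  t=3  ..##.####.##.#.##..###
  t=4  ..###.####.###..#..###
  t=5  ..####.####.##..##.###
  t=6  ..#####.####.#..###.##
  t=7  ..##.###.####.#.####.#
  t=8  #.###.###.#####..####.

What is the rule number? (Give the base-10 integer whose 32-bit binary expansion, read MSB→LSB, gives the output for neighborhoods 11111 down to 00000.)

  ##### -> .   bit 31 = 0  t=0,i=7
  ####. -> #   bit 30 = 1  t=0,i=8
  ###.# -> #   bit 29 = 1  t=2,i=7
  ###.. -> #   bit 28 = 1  t=0,i=9
  ##.## -> #   bit 27 = 1  t=1,i=7
  ##.#. -> #   bit 26 = 1  t=1,i=13
  ##..# -> .   bit 25 = 0  t=1,i=3
  ##... -> .   bit 24 = 0  t=0,i=10
  #.### -> .   bit 23 = 0  t=2,i=12
  #.##. -> .   bit 22 = 0  t=1,i=1
  #.#.# -> #   bit 21 = 1  t=1,i=14
  #.#.. -> .   bit 20 = 0  t=0,i=15
  #..## -> .   bit 19 = 0  t=1,i=4
  #..#. -> .   bit 18 = 0  t=0,i=17
  #...# -> #   bit 17 = 1  t=0,i=11
  #.... -> #   bit 16 = 1  t=0,i=1
  .#### -> #   bit 15 = 1  t=0,i=6
  .###. -> #   bit 14 = 1  t=2,i=6
  .##.# -> #   bit 13 = 1  t=1,i=6
  .##.. -> #   bit 12 = 1  t=1,i=2
  .#.## -> .   bit 11 = 0  t=1,i=0
  .#.#. -> #   bit 10 = 1  t=0,i=14
  .#..# -> #   bit 9 = 1  t=0,i=16
  .#... -> .   bit 8 = 0  t=0,i=0
  ..### -> #   bit 7 = 1  t=0,i=5
  ..##. -> #   bit 6 = 1  t=1,i=5
  ..#.# -> .   bit 5 = 0  t=0,i=13
  ..#.. -> #   bit 4 = 1  t=0,i=18
  ...## -> .   bit 3 = 0  t=0,i=4
  ...#. -> #   bit 2 = 1  t=0,i=12
  ....# -> .   bit 1 = 0  t=0,i=3
  ..... -> #   bit 0 = 1  t=0,i=2
  bits 01111100001000111111011011010101 = 2082731733

2082731733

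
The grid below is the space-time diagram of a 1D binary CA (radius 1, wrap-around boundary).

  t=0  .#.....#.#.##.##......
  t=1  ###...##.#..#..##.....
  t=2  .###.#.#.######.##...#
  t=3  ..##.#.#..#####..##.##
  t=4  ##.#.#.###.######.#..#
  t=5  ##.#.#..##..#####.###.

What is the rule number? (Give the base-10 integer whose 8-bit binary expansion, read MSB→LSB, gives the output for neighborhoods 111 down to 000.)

214

  nb ###: next=#  (t=1,i=1, bit7=1)
  nb ##.: next=#  (t=0,i=12, bit6=1)
  nb #.#: next=.  (t=0,i=8, bit5=0)
  nb #..: next=#  (t=0,i=2, bit4=1)
  nb .##: next=.  (t=0,i=11, bit3=0)
  nb .#.: next=#  (t=0,i=1, bit2=1)
  nb ..#: next=#  (t=0,i=0, bit1=1)
  nb ...: next=.  (t=0,i=3, bit0=0)
  bits 11010110 = 214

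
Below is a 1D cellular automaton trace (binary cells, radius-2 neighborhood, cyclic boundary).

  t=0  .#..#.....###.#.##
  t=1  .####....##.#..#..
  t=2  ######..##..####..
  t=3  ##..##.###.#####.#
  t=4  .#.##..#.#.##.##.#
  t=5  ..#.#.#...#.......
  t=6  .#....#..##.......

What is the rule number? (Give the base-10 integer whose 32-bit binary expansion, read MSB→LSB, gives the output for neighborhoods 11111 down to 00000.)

  ##### -> .   bit 31 = 0  t=2,i=2
  ####. -> #   bit 30 = 1  t=1,i=3
  ###.# -> #   bit 29 = 1  t=0,i=12
  ###.. -> #   bit 28 = 1  t=1,i=4
  ##.## -> .   bit 27 = 0  t=3,i=6
  ##.#. -> .   bit 26 = 0  t=0,i=0
  ##..# -> .   bit 25 = 0  t=2,i=6
  ##... -> #   bit 24 = 1  t=1,i=5
  #.### -> #   bit 23 = 1  t=3,i=7
  #.##. -> .   bit 22 = 0  t=0,i=16
  #.#.# -> .   bit 21 = 0  t=0,i=14
  #.#.. -> #   bit 20 = 1  t=0,i=1
  #..## -> #   bit 19 = 1  t=2,i=7
  #..#. -> #   bit 18 = 1  t=0,i=3
  #...# -> .   bit 17 = 0  t=1,i=17
  #.... -> .   bit 16 = 0  t=0,i=6
  .#### -> #   bit 15 = 1  t=1,i=2
  .###. -> .   bit 14 = 0  t=0,i=11
  .##.# -> .   bit 13 = 0  t=0,i=17
  .##.. -> #   bit 12 = 1  t=2,i=9
  .#.## -> #   bit 11 = 1  t=0,i=15
  .#.#. -> .   bit 10 = 0  t=4,i=0
  .#..# -> #   bit 9 = 1  t=0,i=2
  .#... -> .   bit 8 = 0  t=0,i=5
  ..### -> #   bit 7 = 1  t=0,i=10
  ..##. -> #   bit 6 = 1  t=1,i=9
  ..#.# -> .   bit 5 = 0  t=4,i=7
  ..#.. -> #   bit 4 = 1  t=0,i=4
  ...## -> #   bit 3 = 1  t=0,i=9
  ...#. -> #   bit 2 = 1  t=5,i=1
  ....# -> .   bit 1 = 0  t=0,i=8
  ..... -> .   bit 0 = 0  t=0,i=7
  bits 01110001100111001001101011011100 = 1906088668

1906088668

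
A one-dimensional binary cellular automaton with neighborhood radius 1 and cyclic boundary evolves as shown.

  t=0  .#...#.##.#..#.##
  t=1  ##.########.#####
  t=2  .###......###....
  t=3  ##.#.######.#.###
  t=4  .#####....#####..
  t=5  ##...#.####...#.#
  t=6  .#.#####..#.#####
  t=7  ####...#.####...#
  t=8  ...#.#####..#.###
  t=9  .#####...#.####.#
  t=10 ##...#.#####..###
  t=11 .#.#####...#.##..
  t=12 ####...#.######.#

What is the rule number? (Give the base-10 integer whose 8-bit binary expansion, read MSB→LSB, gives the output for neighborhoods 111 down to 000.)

111

  nb ###: next=.  (t=1,i=0, bit7=0)
  nb ##.: next=#  (t=0,i=8, bit6=1)
  nb #.#: next=#  (t=0,i=0, bit5=1)
  nb #..: next=.  (t=0,i=2, bit4=0)
  nb .##: next=#  (t=0,i=7, bit3=1)
  nb .#.: next=#  (t=0,i=1, bit2=1)
  nb ..#: next=#  (t=0,i=4, bit1=1)
  nb ...: next=#  (t=0,i=3, bit0=1)
  bits 01101111 = 111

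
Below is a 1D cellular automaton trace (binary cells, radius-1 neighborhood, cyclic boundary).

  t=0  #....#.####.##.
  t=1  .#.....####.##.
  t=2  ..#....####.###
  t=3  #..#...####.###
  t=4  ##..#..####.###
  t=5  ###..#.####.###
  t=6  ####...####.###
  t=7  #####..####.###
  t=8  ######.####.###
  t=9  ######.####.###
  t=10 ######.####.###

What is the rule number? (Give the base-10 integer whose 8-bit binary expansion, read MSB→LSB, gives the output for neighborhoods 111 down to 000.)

216

  nb ###: next=#  (t=0,i=8, bit7=1)
  nb ##.: next=#  (t=0,i=10, bit6=1)
  nb #.#: next=.  (t=0,i=6, bit5=0)
  nb #..: next=#  (t=0,i=1, bit4=1)
  nb .##: next=#  (t=0,i=7, bit3=1)
  nb .#.: next=.  (t=0,i=0, bit2=0)
  nb ..#: next=.  (t=0,i=4, bit1=0)
  nb ...: next=.  (t=0,i=2, bit0=0)
  bits 11011000 = 216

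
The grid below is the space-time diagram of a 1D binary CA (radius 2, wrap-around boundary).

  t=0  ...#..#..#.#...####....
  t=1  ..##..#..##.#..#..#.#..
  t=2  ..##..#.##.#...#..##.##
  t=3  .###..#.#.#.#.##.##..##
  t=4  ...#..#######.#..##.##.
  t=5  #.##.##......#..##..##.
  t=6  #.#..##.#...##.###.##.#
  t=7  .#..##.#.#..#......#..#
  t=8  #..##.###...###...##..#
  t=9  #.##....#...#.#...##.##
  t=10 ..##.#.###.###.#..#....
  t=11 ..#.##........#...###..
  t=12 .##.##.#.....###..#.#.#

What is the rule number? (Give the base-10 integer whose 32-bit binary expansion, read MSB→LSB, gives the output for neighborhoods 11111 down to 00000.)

  [31] ##### => .  t=4,i=8
  [30] ####. => .  t=0,i=17
  [29] ###.# => .  t=4,i=12
  [28] ###.. => #  t=0,i=18
  [27] ##.## => .  t=2,i=20
  [26] ##.#. => #  t=1,i=11
  [25] ##..# => .  t=1,i=4
  [24] ##... => .  t=0,i=19
  [23] #.### => .  t=3,i=1
  [22] #.##. => #  t=2,i=8
  [21] #.#.# => #  t=3,i=8
  [20] #.#.. => .  t=0,i=11
  [19] #..## => #  t=1,i=8
  [18] #..#. => .  t=0,i=5
  [17] #...# => .  t=0,i=13
  [16] #.... => #  t=0,i=20
  [15] .#### => .  t=0,i=16
  [14] .###. => .  t=3,i=2
  [13] .##.# => .  t=1,i=10
  [12] .##.. => #  t=1,i=3
  [11] .#.## => .  t=2,i=7
  [10] .#.#. => #  t=0,i=10
  [9] .#..# => .  t=0,i=4
  [8] .#... => #  t=0,i=12
  [7] ..### => #  t=0,i=15
  [6] ..##. => #  t=1,i=2
  [5] ..#.# => #  t=0,i=9
  [4] ..#.. => #  t=0,i=3
  [3] ...## => .  t=0,i=14
  [2] ...#. => #  t=0,i=2
  [1] ....# => .  t=0,i=1
  [0] ..... => .  t=0,i=0
  bits 00010100011010010001010111110100 = 342431220

342431220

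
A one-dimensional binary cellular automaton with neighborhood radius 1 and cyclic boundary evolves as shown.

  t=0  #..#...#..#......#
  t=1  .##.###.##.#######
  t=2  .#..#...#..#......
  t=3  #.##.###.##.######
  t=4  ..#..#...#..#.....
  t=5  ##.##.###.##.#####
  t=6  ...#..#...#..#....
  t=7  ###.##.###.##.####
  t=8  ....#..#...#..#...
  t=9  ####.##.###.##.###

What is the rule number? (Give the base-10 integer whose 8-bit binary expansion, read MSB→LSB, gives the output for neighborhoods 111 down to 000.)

  ###|.  b7=0 t=1,i=5
  ##.|.  b6=0 t=0,i=0
  #.#|.  b5=0 t=1,i=0
  #..|#  b4=1 t=0,i=1
  .##|#  b3=1 t=0,i=17
  .#.|.  b2=0 t=0,i=3
  ..#|#  b1=1 t=0,i=2
  ...|#  b0=1 t=0,i=5
  bits 00011011 = 27

27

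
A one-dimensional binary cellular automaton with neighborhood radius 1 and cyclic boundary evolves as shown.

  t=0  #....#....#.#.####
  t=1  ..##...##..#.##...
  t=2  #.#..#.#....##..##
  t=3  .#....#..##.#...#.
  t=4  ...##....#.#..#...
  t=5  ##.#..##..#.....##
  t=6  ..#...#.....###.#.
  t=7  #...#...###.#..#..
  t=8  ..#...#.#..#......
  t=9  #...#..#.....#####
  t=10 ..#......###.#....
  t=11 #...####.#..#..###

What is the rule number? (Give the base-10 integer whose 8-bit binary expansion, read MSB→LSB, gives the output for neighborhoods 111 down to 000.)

41

  ###|.  b7=0 t=0,i=15
  ##.|.  b6=0 t=0,i=0
  #.#|#  b5=1 t=0,i=11
  #..|.  b4=0 t=0,i=1
  .##|#  b3=1 t=0,i=14
  .#.|.  b2=0 t=0,i=5
  ..#|.  b1=0 t=0,i=4
  ...|#  b0=1 t=0,i=2
  bits 00101001 = 41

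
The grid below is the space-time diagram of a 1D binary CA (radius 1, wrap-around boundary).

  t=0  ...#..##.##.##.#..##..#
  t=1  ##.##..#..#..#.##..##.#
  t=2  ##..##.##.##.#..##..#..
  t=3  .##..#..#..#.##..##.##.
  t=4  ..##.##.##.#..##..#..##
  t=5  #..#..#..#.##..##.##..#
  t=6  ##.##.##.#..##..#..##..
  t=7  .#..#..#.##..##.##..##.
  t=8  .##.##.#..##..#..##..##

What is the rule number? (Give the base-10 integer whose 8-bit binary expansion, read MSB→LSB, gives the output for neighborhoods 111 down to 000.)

213

  nb ###: next=#  (t=1,i=0, bit7=1)
  nb ##.: next=#  (t=0,i=7, bit6=1)
  nb #.#: next=.  (t=0,i=8, bit5=0)
  nb #..: next=#  (t=0,i=0, bit4=1)
  nb .##: next=.  (t=0,i=6, bit3=0)
  nb .#.: next=#  (t=0,i=3, bit2=1)
  nb ..#: next=.  (t=0,i=2, bit1=0)
  nb ...: next=#  (t=0,i=1, bit0=1)
  bits 11010101 = 213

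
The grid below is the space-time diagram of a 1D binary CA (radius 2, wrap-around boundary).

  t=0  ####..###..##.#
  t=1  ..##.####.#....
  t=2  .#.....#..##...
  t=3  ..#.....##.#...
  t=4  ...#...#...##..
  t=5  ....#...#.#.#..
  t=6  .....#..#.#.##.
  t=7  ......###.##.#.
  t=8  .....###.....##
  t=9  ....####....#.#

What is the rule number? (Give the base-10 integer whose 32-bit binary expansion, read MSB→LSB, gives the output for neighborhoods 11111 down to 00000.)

1346132904

  #####|.  b31=0 t=0,i=1
  ####.|#  b30=1 t=0,i=2
  ###.#|.  b29=0 t=1,i=8
  ###..|#  b28=1 t=0,i=3
  ##.##|.  b27=0 t=0,i=13
  ##.#.|.  b26=0 t=1,i=9
  ##..#|.  b25=0 t=0,i=4
  ##...|.  b24=0 t=2,i=12
  #.###|.  b23=0 t=0,i=14
  #.##.|.  b22=0 t=6,i=12
  #.#.#|#  b21=1 t=5,i=10
  #.#..|#  b20=1 t=1,i=10
  #..##|#  b19=1 t=0,i=5
  #..#.|#  b18=1 t=6,i=7
  #...#|.  b17=0 t=4,i=5
  #....|.  b16=0 t=1,i=12
  .####|.  b15=0 t=0,i=0
  .###.|#  b14=1 t=0,i=7
  .##.#|.  b13=0 t=0,i=12
  .##..|#  b12=1 t=2,i=11
  .#.##|#  b11=1 t=6,i=11
  .#.#.|.  b10=0 t=5,i=9
  .#..#|#  b9=1 t=2,i=8
  .#...|#  b8=1 t=1,i=11
  ..###|#  b7=1 t=0,i=6
  ..##.|.  b6=0 t=0,i=11
  ..#.#|#  b5=1 t=5,i=8
  ..#..|.  b4=0 t=2,i=1
  ...##|#  b3=1 t=1,i=1
  ...#.|.  b2=0 t=2,i=0
  ....#|.  b1=0 t=1,i=0
  .....|.  b0=0 t=1,i=13
  bits 01010000001111000101101110101000 = 1346132904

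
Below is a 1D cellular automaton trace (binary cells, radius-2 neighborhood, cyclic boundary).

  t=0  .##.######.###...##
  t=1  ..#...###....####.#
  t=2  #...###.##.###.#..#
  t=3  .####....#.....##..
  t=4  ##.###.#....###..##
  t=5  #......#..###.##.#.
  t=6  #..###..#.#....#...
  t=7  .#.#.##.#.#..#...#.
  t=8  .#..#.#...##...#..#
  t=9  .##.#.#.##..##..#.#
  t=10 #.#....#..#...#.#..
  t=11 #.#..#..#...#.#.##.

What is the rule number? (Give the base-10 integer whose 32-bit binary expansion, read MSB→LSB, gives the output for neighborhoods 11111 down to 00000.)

  [31] ##### => #  t=0,i=6
  [30] ####. => #  t=0,i=8
  [29] ###.# => .  t=0,i=9
  [28] ###.. => #  t=0,i=13
  [27] ##.## => .  t=0,i=0
  [26] ##.#. => .  t=1,i=17
  [25] ##..# => #  t=4,i=15
  [24] ##... => #  t=0,i=14
  [23] #.### => .  t=0,i=4
  [22] #.##. => .  t=0,i=1
  [21] #.#.# => .  t=5,i=17
  [20] #.#.. => #  t=1,i=18
  [19] #..## => .  t=2,i=17
  [18] #..#. => .  t=1,i=1
  [17] #...# => #  t=0,i=15
  [16] #.... => .  t=1,i=10
  [15] .#### => .  t=0,i=5
  [14] .###. => .  t=0,i=12
  [13] .##.# => #  t=0,i=2
  [12] .##.. => .  t=2,i=0
  [11] .#.## => #  t=7,i=4
  [10] .#.#. => .  t=5,i=18
  [9] .#..# => #  t=1,i=0
  [8] .#... => .  t=1,i=3
  [7] ..### => #  t=1,i=6
  [6] ..##. => .  t=0,i=17
  [5] ..#.# => #  t=6,i=8
  [4] ..#.. => .  t=1,i=2
  [3] ...## => #  t=0,i=16
  [2] ...#. => .  t=3,i=8
  [1] ....# => #  t=1,i=11
  [0] ..... => #  t=3,i=12
  bits 11010011000100100010101010101011 = 3541183147

3541183147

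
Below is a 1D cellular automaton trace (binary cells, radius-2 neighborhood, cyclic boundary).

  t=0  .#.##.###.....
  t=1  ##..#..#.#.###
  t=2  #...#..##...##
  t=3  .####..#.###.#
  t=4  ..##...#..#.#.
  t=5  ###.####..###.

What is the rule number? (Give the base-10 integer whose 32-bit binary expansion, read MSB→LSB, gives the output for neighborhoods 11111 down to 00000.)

  ##### -> #   bit 31 = 1  t=1,i=13
  ####. -> #   bit 30 = 1  t=1,i=0
  ###.# -> .   bit 29 = 0  t=3,i=11
  ###.. -> .   bit 28 = 0  t=0,i=8
  ##.## -> .   bit 27 = 0  t=0,i=5
  ##.#. -> #   bit 26 = 1  t=3,i=12
  ##..# -> .   bit 25 = 0  t=1,i=2
  ##... -> #   bit 24 = 1  t=0,i=9
  #.### -> .   bit 23 = 0  t=0,i=6
  #.##. -> .   bit 22 = 0  t=0,i=3
  #.#.# -> .   bit 21 = 0  t=1,i=9
  #.#.. -> #   bit 20 = 1  t=4,i=12
  #..## -> .   bit 19 = 0  t=2,i=6
  #..#. -> .   bit 18 = 0  t=1,i=3
  #...# -> #   bit 17 = 1  t=2,i=2
  #.... -> .   bit 16 = 0  t=0,i=10
  .#### -> #   bit 15 = 1  t=1,i=12
  .###. -> #   bit 14 = 1  t=0,i=7
  .##.# -> #   bit 13 = 1  t=0,i=4
  .##.. -> .   bit 12 = 0  t=2,i=8
  .#.## -> .   bit 11 = 0  t=0,i=2
  .#.#. -> #   bit 10 = 1  t=1,i=8
  .#..# -> .   bit 9 = 0  t=1,i=5
  .#... -> .   bit 8 = 0  t=4,i=13
  ..### -> .   bit 7 = 0  t=2,i=12
  ..##. -> #   bit 6 = 1  t=2,i=7
  ..#.# -> #   bit 5 = 1  t=0,i=1
  ..#.. -> #   bit 4 = 1  t=1,i=4
  ...## -> #   bit 3 = 1  t=2,i=11
  ...#. -> #   bit 2 = 1  t=0,i=0
  ....# -> #   bit 1 = 1  t=0,i=13
  ..... -> #   bit 0 = 1  t=0,i=11
  bits 11000101000100101110010001111111 = 3306349695

3306349695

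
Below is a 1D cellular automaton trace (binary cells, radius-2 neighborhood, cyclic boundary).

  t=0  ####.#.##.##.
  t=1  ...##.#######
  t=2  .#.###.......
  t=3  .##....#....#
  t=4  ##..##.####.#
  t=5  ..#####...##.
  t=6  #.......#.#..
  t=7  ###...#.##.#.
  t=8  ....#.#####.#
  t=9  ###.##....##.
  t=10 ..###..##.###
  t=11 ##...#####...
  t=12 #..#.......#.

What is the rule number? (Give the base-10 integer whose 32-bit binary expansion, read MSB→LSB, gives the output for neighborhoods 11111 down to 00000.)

  nb #####: next=.  (t=1,i=8, bit31=0)
  nb ####.: next=.  (t=0,i=2, bit30=0)
  nb ###.#: next=#  (t=0,i=3, bit29=1)
  nb ###..: next=.  (t=1,i=12, bit28=0)
  nb ##.##: next=#  (t=0,i=9, bit27=1)
  nb ##.#.: next=#  (t=0,i=4, bit26=1)
  nb ##..#: next=#  (t=4,i=2, bit25=1)
  nb ##...: next=.  (t=1,i=0, bit24=0)
  nb #.###: next=.  (t=0,i=0, bit23=0)
  nb #.##.: next=#  (t=0,i=7, bit22=1)
  nb #.#.#: next=.  (t=0,i=5, bit21=0)
  nb #.#..: next=.  (t=6,i=10, bit20=0)
  nb #..##: next=#  (t=4,i=3, bit19=1)
  nb #..#.: next=.  (t=6,i=12, bit18=0)
  nb #...#: next=#  (t=1,i=1, bit17=1)
  nb #....: next=#  (t=2,i=7, bit16=1)
  nb .####: next=.  (t=0,i=1, bit15=0)
  nb .###.: next=.  (t=2,i=4, bit14=0)
  nb .##.#: next=#  (t=0,i=8, bit13=1)
  nb .##..: next=.  (t=3,i=2, bit12=0)
  nb .#.##: next=#  (t=0,i=6, bit11=1)
  nb .#.#.: next=#  (t=6,i=9, bit10=1)
  nb .#..#: next=#  (t=6,i=11, bit9=1)
  nb .#...: next=#  (t=3,i=8, bit8=1)
  nb ..###: next=.  (t=5,i=2, bit7=0)
  nb ..##.: next=#  (t=1,i=3, bit6=1)
  nb ..#.#: next=#  (t=2,i=1, bit5=1)
  nb ..#..: next=#  (t=3,i=7, bit4=1)
  nb ...##: next=.  (t=1,i=2, bit3=0)
  nb ...#.: next=.  (t=2,i=0, bit2=0)
  nb ....#: next=#  (t=2,i=12, bit1=1)
  nb .....: next=.  (t=2,i=8, bit0=0)
  bits 00101110010010110010111101110010 = 776679282

776679282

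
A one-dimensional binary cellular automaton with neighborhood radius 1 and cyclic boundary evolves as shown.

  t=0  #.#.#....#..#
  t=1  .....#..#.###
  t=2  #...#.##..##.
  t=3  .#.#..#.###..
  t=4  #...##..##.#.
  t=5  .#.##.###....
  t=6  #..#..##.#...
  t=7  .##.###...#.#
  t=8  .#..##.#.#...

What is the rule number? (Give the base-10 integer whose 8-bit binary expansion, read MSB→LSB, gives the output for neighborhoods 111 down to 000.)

  [7] ### => #  t=1,i=11
  [6] ##. => .  t=0,i=0
  [5] #.# => .  t=0,i=1
  [4] #.. => #  t=0,i=5
  [3] .## => #  t=0,i=12
  [2] .#. => .  t=0,i=2
  [1] ..# => #  t=0,i=8
  [0] ... => .  t=0,i=6
  bits 10011010 = 154

154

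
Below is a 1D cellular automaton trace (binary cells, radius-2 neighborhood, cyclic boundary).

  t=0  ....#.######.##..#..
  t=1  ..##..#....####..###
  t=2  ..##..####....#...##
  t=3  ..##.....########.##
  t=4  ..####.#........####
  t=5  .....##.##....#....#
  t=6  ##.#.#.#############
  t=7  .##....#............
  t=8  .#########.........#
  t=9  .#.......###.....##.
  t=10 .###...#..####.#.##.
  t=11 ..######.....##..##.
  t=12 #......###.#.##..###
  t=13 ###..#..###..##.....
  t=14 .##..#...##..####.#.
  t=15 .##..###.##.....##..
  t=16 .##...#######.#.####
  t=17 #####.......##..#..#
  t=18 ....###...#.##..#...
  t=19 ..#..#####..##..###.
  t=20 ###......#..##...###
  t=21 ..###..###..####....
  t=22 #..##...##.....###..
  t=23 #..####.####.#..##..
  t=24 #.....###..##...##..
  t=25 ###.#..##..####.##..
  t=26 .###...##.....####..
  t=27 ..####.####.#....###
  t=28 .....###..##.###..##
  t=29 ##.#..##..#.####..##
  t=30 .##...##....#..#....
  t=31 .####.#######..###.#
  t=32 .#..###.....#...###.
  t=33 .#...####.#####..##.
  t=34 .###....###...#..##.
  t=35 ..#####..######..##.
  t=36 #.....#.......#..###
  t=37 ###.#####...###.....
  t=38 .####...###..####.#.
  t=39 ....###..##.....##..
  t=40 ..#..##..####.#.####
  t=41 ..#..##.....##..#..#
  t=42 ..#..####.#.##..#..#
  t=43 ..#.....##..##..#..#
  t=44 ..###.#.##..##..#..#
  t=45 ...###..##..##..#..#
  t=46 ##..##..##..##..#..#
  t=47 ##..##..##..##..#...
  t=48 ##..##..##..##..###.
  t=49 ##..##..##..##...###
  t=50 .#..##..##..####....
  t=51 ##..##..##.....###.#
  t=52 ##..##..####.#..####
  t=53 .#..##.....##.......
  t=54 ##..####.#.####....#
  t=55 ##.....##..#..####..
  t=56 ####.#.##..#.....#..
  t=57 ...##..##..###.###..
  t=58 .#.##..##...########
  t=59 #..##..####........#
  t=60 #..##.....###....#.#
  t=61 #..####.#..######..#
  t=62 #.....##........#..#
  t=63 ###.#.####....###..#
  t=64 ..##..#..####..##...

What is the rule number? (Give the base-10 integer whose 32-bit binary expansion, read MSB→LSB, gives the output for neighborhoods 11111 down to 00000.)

  #####|.  b31=0 t=0,i=8
  ####.|.  b30=0 t=0,i=10
  ###.#|#  b29=1 t=0,i=11
  ###..|#  b28=1 t=1,i=14
  ##.##|#  b27=1 t=0,i=12
  ##.#.|#  b26=1 t=4,i=6
  ##..#|.  b25=0 t=0,i=15
  ##...|#  b24=1 t=2,i=10
  #.###|#  b23=1 t=0,i=6
  #.##.|#  b22=1 t=0,i=13
  #.#.#|.  b21=0 t=6,i=3
  #.#..|.  b20=0 t=4,i=7
  #..##|.  b19=0 t=1,i=1
  #..#.|.  b18=0 t=0,i=16
  #...#|#  b17=1 t=2,i=16
  #....|#  b16=1 t=0,i=19
  .####|.  b15=0 t=0,i=7
  .###.|#  b14=1 t=1,i=18
  .##.#|.  b13=0 t=5,i=6
  .##..|#  b12=1 t=0,i=14
  .#.##|.  b11=0 t=0,i=5
  .#.#.|.  b10=0 t=6,i=4
  .#..#|.  b9=0 t=10,i=8
  .#...|#  b8=1 t=0,i=18
  ..###|.  b7=0 t=1,i=11
  ..##.|#  b6=1 t=1,i=2
  ..#.#|.  b5=0 t=0,i=4
  ..#..|#  b4=1 t=0,i=17
  ...##|.  b3=0 t=1,i=10
  ...#.|#  b2=1 t=0,i=3
  ....#|#  b1=1 t=0,i=2
  .....|.  b0=0 t=0,i=0
  bits 00111101110000110101000101010110 = 1036210518

1036210518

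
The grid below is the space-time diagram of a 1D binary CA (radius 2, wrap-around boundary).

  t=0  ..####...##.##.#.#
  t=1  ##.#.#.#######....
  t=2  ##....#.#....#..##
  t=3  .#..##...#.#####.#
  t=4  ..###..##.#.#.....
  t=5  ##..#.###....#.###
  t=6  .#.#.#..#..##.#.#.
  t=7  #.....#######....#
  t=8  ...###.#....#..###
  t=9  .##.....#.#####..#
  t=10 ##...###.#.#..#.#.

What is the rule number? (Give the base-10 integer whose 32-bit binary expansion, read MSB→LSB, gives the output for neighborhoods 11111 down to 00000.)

407808863

  ##### -> .   bit 31 = 0  t=1,i=9
  ####. -> .   bit 30 = 0  t=0,i=4
  ###.# -> .   bit 29 = 0  t=3,i=15
  ###.. -> #   bit 28 = 1  t=0,i=5
  ##.## -> #   bit 27 = 1  t=0,i=11
  ##.#. -> .   bit 26 = 0  t=0,i=14
  ##..# -> .   bit 25 = 0  t=4,i=5
  ##... -> .   bit 24 = 0  t=0,i=6
  #.### -> .   bit 23 = 0  t=1,i=7
  #.##. -> #   bit 22 = 1  t=0,i=12
  #.#.# -> .   bit 21 = 0  t=0,i=15
  #.#.. -> .   bit 20 = 0  t=0,i=17
  #..## -> #   bit 19 = 1  t=0,i=1
  #..#. -> #   bit 18 = 1  t=5,i=3
  #...# -> #   bit 17 = 1  t=0,i=7
  #.... -> .   bit 16 = 0  t=1,i=15
  .#### -> #   bit 15 = 1  t=0,i=3
  .###. -> .   bit 14 = 0  t=4,i=3
  .##.# -> #   bit 13 = 1  t=0,i=10
  .##.. -> .   bit 12 = 0  t=3,i=5
  .#.## -> #   bit 11 = 1  t=1,i=6
  .#.#. -> .   bit 10 = 0  t=0,i=16
  .#..# -> #   bit 9 = 1  t=0,i=0
  .#... -> #   bit 8 = 1  t=2,i=9
  ..### -> .   bit 7 = 0  t=0,i=2
  ..##. -> #   bit 6 = 1  t=0,i=9
  ..#.# -> .   bit 5 = 0  t=2,i=6
  ..#.. -> #   bit 4 = 1  t=2,i=13
  ...## -> #   bit 3 = 1  t=0,i=8
  ...#. -> #   bit 2 = 1  t=2,i=5
  ....# -> #   bit 1 = 1  t=1,i=16
  ..... -> #   bit 0 = 1  t=4,i=15
  bits 00011000010011101010101101011111 = 407808863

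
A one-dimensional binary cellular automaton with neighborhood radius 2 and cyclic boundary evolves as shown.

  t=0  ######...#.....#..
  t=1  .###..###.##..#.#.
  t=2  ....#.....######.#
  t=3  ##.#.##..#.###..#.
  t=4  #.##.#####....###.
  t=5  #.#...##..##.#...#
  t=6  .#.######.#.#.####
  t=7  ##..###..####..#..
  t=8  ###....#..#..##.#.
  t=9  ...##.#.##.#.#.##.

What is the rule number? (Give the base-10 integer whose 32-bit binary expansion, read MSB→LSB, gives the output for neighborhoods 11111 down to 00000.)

2271713132

  ##### -> #   bit 31 = 1  t=0,i=2
  ####. -> .   bit 30 = 0  t=0,i=4
  ###.# -> .   bit 29 = 0  t=1,i=8
  ###.. -> .   bit 28 = 0  t=0,i=5
  ##.## -> .   bit 27 = 0  t=1,i=9
  ##.#. -> #   bit 26 = 1  t=2,i=16
  ##..# -> #   bit 25 = 1  t=1,i=4
  ##... -> #   bit 24 = 1  t=0,i=6
  #.### -> .   bit 23 = 0  t=3,i=11
  #.##. -> #   bit 22 = 1  t=1,i=10
  #.#.# -> #   bit 21 = 1  t=3,i=3
  #.#.. -> .   bit 20 = 0  t=1,i=16
  #..## -> .   bit 19 = 0  t=0,i=17
  #..#. -> #   bit 18 = 1  t=1,i=13
  #...# -> #   bit 17 = 1  t=0,i=7
  #.... -> #   bit 16 = 1  t=0,i=11
  .#### -> #   bit 15 = 1  t=0,i=1
  .###. -> .   bit 14 = 0  t=1,i=2
  .##.# -> .   bit 13 = 0  t=3,i=1
  .##.. -> #   bit 12 = 1  t=1,i=11
  .#.## -> .   bit 11 = 0  t=3,i=4
  .#.#. -> #   bit 10 = 1  t=1,i=15
  .#..# -> #   bit 9 = 1  t=0,i=16
  .#... -> #   bit 8 = 1  t=0,i=10
  ..### -> .   bit 7 = 0  t=0,i=0
  ..##. -> #   bit 6 = 1  t=5,i=6
  ..#.# -> #   bit 5 = 1  t=1,i=14
  ..#.. -> .   bit 4 = 0  t=0,i=9
  ...## -> #   bit 3 = 1  t=2,i=9
  ...#. -> #   bit 2 = 1  t=0,i=8
  ....# -> .   bit 1 = 0  t=0,i=13
  ..... -> .   bit 0 = 0  t=0,i=12
  bits 10000111011001111001011101101100 = 2271713132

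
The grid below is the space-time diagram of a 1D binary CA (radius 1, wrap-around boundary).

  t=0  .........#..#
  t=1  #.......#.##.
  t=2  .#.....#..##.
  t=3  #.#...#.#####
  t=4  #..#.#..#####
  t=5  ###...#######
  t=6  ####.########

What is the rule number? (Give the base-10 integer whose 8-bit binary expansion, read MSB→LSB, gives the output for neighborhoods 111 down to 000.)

  nb ###: next=#  (t=3,i=9, bit7=1)
  nb ##.: next=#  (t=1,i=11, bit6=1)
  nb #.#: next=.  (t=1,i=9, bit5=0)
  nb #..: next=#  (t=0,i=0, bit4=1)
  nb .##: next=#  (t=1,i=10, bit3=1)
  nb .#.: next=.  (t=0,i=9, bit2=0)
  nb ..#: next=#  (t=0,i=8, bit1=1)
  nb ...: next=.  (t=0,i=1, bit0=0)
  bits 11011010 = 218

218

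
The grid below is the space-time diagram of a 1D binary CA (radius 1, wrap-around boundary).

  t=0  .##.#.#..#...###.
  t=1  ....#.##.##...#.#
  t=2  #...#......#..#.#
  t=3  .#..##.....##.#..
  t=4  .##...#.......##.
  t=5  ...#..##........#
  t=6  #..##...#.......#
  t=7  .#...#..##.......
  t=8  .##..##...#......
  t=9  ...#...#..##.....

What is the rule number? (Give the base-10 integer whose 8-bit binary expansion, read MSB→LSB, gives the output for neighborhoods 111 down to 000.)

148

  ###|#  b7=1 t=0,i=14
  ##.|.  b6=0 t=0,i=2
  #.#|.  b5=0 t=0,i=3
  #..|#  b4=1 t=0,i=7
  .##|.  b3=0 t=0,i=1
  .#.|#  b2=1 t=0,i=4
  ..#|.  b1=0 t=0,i=0
  ...|.  b0=0 t=0,i=11
  bits 10010100 = 148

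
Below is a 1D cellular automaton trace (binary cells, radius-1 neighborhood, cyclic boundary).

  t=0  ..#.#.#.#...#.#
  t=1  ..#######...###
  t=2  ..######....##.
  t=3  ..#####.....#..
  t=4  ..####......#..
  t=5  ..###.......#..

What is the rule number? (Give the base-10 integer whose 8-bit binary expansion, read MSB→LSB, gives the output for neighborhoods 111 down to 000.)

172

  ### -> #   bit 7 = 1  t=1,i=3
  ##. -> .   bit 6 = 0  t=1,i=8
  #.# -> #   bit 5 = 1  t=0,i=3
  #.. -> .   bit 4 = 0  t=0,i=0
  .## -> #   bit 3 = 1  t=1,i=2
  .#. -> #   bit 2 = 1  t=0,i=2
  ..# -> .   bit 1 = 0  t=0,i=1
  ... -> .   bit 0 = 0  t=0,i=10
  bits 10101100 = 172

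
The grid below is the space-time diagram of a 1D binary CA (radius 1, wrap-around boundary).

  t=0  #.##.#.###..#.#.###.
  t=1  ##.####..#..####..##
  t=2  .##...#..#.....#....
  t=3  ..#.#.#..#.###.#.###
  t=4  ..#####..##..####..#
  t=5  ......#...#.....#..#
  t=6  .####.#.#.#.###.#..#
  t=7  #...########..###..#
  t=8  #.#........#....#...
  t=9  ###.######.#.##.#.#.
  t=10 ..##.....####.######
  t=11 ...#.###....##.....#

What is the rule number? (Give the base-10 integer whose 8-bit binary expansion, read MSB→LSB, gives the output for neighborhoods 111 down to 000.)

101

  ###|.  b7=0 t=0,i=8
  ##.|#  b6=1 t=0,i=3
  #.#|#  b5=1 t=0,i=1
  #..|.  b4=0 t=0,i=10
  .##|.  b3=0 t=0,i=2
  .#.|#  b2=1 t=0,i=0
  ..#|.  b1=0 t=0,i=11
  ...|#  b0=1 t=2,i=4
  bits 01100101 = 101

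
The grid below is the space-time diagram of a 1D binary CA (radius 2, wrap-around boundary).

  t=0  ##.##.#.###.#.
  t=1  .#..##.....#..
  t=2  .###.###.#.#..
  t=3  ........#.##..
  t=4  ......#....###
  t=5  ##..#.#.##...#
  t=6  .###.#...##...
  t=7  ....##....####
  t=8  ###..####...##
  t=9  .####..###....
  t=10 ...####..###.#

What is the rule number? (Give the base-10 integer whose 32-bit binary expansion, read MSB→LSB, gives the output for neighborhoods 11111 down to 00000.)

  ##### -> .   bit 31 = 0  t=8,i=0
  ####. -> #   bit 30 = 1  t=7,i=12
  ###.# -> .   bit 29 = 0  t=0,i=10
  ###.. -> #   bit 28 = 1  t=4,i=13
  ##.## -> .   bit 27 = 0  t=0,i=2
  ##.#. -> #   bit 26 = 1  t=0,i=5
  ##..# -> #   bit 25 = 1  t=5,i=2
  ##... -> #   bit 24 = 1  t=1,i=6
  #.### -> .   bit 23 = 0  t=0,i=8
  #.##. -> .   bit 22 = 0  t=0,i=0
  #.#.# -> .   bit 21 = 0  t=0,i=6
  #.#.. -> #   bit 20 = 1  t=2,i=11
  #..## -> #   bit 19 = 1  t=1,i=3
  #..#. -> #   bit 18 = 1  t=5,i=3
  #...# -> .   bit 17 = 0  t=1,i=13
  #.... -> #   bit 16 = 1  t=1,i=7
  .#### -> .   bit 15 = 0  t=7,i=11
  .###. -> .   bit 14 = 0  t=0,i=9
  .##.# -> #   bit 13 = 1  t=0,i=1
  .##.. -> #   bit 12 = 1  t=1,i=5
  .#.## -> .   bit 11 = 0  t=0,i=7
  .#.#. -> #   bit 10 = 1  t=2,i=10
  .#..# -> #   bit 9 = 1  t=1,i=2
  .#... -> .   bit 8 = 0  t=1,i=12
  ..### -> .   bit 7 = 0  t=2,i=1
  ..##. -> .   bit 6 = 0  t=1,i=4
  ..#.# -> .   bit 5 = 0  t=3,i=8
  ..#.. -> #   bit 4 = 1  t=1,i=1
  ...## -> .   bit 3 = 0  t=2,i=0
  ...#. -> .   bit 2 = 0  t=1,i=0
  ....# -> #   bit 1 = 1  t=1,i=9
  ..... -> .   bit 0 = 0  t=1,i=8
  bits 01010111000111010011011000010010 = 1461532178

1461532178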